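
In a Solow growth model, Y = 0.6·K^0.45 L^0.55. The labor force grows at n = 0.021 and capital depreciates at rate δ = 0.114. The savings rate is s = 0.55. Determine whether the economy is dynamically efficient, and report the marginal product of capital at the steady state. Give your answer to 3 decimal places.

dynamically inefficient; MPK ≈ 0.110

Capital per worker breaks even when investment replaces (n + δ)·k; here n + δ = 0.135.
Steady-state k*: s·A·k^0.45 = 0.135·k gives k* = (0.55·0.6/0.135)^(1/0.55) ≈ 5.0790.
MPK = 0.45·0.6·5.0790^(-0.55) ≈ 0.1105.
MPK < n+δ = 0.135, so the economy is dynamically inefficient (over-saving).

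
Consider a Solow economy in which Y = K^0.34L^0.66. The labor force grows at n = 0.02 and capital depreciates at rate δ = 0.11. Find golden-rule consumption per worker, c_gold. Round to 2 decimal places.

c_gold ≈ 1.08

n + δ = 0.02 + 0.11 = 0.13.
Maximizing c = f(k) − (n+δ)·k gives f'(k) = n+δ, i.e. 0.34·k^(0.34−1) = 0.13, so k_gold = (0.34/0.13)^(1/0.66) ≈ 4.2917.
y_gold = 4.2917^0.34 ≈ 1.6409.
c_gold = y_gold − (n+δ)·k_gold = 1.6409 − 0.13·4.2917 ≈ 1.0830.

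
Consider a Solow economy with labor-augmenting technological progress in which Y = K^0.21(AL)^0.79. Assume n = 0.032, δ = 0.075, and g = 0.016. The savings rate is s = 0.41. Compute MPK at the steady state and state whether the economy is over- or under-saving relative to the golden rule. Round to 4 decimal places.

The effective depreciation rate is n + g + δ = 0.032 + 0.016 + 0.075 = 0.123.
Steady-state k*: s·k^0.21 = 0.123·k gives k* = (0.41/0.123)^(1/0.79) ≈ 4.5906.
MPK = 0.21·4.5906^(-0.79) ≈ 0.0630.
MPK < n+g+δ = 0.123, so the economy is dynamically inefficient (over-saving).

over-saving; MPK ≈ 0.0630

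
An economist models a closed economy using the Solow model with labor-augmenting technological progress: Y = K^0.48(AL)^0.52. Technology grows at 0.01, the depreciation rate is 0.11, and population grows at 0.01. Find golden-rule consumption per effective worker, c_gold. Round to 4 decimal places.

The effective depreciation rate is n + g + δ = 0.01 + 0.01 + 0.11 = 0.13.
Golden rule sets MPK = n+g+δ: 0.48·k^(0.48−1) = 0.13, so k_gold = (0.48/0.13)^(1/0.52) ≈ 12.3298.
y_gold = 12.3298^0.48 ≈ 3.3393.
c_gold = y_gold − (n+g+δ)·k_gold = 3.3393 − 0.13·12.3298 ≈ 1.7365.

c_gold ≈ 1.7365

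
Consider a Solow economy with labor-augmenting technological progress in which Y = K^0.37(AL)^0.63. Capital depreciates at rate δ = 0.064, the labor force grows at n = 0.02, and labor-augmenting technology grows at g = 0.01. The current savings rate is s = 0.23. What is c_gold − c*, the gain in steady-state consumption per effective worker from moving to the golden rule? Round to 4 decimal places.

Δc ≈ 0.1064

n + g + δ = 0.02 + 0.01 + 0.064 = 0.094.
Current steady state (s = 0.23): k* = (0.23/0.094)^(1/0.63) ≈ 4.1383, y* = 4.1383^0.37 ≈ 1.6913, c* = (1−0.23)·1.6913 ≈ 1.3023.
Setting f'(k) = n+g+δ gives 0.37·k^(0.37−1) = 0.094, hence k_gold = (0.37/0.094)^(1/0.63) ≈ 8.8016.
y_gold = 8.8016^0.37 ≈ 2.2361, c_gold = y_gold − 0.094·k_gold ≈ 1.4087.
Gain: Δc = 1.4087 − 1.3023 ≈ 0.1064.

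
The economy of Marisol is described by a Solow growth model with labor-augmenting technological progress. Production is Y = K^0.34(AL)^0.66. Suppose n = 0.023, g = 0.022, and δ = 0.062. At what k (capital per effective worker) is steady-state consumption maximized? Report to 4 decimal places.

Break-even investment rate: n + g + δ = 0.023 + 0.022 + 0.062 = 0.107.
Maximizing c = f(k) − (n+g+δ)·k gives f'(k) = n+g+δ, i.e. 0.34·k^(0.34−1) = 0.107, so k_gold = (0.34/0.107)^(1/0.66) ≈ 5.7643.

k_gold ≈ 5.7643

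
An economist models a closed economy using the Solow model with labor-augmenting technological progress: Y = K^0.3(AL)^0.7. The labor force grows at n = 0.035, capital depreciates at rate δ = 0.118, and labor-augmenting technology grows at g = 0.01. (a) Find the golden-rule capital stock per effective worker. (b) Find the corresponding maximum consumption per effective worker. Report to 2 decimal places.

(a) k_gold ≈ 2.39; (b) c_gold ≈ 0.91

n + g + δ = 0.035 + 0.01 + 0.118 = 0.163.
Setting f'(k) = n+g+δ gives 0.3·k^(0.3−1) = 0.163, hence k_gold = (0.3/0.163)^(1/0.7) ≈ 2.3904.
y_gold = 2.3904^0.3 ≈ 1.2988; c_gold = y_gold − 0.163·k_gold ≈ 0.9092.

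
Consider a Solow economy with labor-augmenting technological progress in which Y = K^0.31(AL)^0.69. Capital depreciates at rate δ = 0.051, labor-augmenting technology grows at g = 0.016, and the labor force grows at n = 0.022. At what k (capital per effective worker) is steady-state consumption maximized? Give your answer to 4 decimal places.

k_gold ≈ 6.1019

Break-even investment rate: n + g + δ = 0.022 + 0.016 + 0.051 = 0.089.
At the golden rule the marginal product of capital equals n+g+δ: 0.31·k^(0.31−1) = 0.089. Solving, k_gold = (0.31/0.089)^(1/0.69) ≈ 6.1019.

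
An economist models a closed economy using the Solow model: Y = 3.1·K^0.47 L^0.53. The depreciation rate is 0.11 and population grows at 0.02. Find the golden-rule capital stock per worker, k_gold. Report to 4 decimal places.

k_gold ≈ 95.5475

n + δ = 0.02 + 0.11 = 0.13.
Golden rule sets MPK = n+δ: 0.47·3.1·k^(0.47−1) = 0.13, so k_gold = (0.47·3.1/0.13)^(1/0.53) ≈ 95.5475.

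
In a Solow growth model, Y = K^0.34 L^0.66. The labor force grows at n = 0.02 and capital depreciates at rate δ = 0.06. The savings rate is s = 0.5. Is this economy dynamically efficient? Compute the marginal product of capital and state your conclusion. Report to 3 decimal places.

dynamically inefficient; MPK ≈ 0.054

n + δ = 0.02 + 0.06 = 0.08.
Steady-state k*: s·k^0.34 = 0.08·k gives k* = (0.5/0.08)^(1/0.66) ≈ 16.0649.
MPK = 0.34·16.0649^(-0.66) ≈ 0.0544.
MPK < n+δ = 0.08, so the economy is dynamically inefficient (over-saving).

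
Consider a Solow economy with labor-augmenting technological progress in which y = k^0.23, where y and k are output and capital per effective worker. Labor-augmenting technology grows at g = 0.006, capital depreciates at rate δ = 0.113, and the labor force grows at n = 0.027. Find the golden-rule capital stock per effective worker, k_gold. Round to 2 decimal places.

The effective depreciation rate is n + g + δ = 0.027 + 0.006 + 0.113 = 0.146.
Golden rule sets MPK = n+g+δ: 0.23·k^(0.23−1) = 0.146, so k_gold = (0.23/0.146)^(1/0.77) ≈ 1.8044.

k_gold ≈ 1.80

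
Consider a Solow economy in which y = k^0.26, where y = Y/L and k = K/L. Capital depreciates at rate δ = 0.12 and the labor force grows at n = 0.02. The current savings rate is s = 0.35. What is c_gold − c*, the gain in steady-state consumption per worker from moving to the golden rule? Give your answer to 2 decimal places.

Δc ≈ 0.02

Break-even investment rate: n + δ = 0.02 + 0.12 = 0.14.
Current steady state (s = 0.35): k* = (0.35/0.14)^(1/0.74) ≈ 3.4495, y* = 3.4495^0.26 ≈ 1.3798, c* = (1−0.35)·1.3798 ≈ 0.8969.
Maximizing c = f(k) − (n+δ)·k gives f'(k) = n+δ, i.e. 0.26·k^(0.26−1) = 0.14, so k_gold = (0.26/0.14)^(1/0.74) ≈ 2.3084.
y_gold = 2.3084^0.26 ≈ 1.2430, c_gold = y_gold − 0.14·k_gold ≈ 0.9198.
Gain: Δc = 0.9198 − 0.8969 ≈ 0.0229.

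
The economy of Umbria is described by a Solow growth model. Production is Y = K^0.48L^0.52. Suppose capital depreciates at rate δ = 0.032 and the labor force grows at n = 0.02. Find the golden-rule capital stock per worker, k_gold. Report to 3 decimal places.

Break-even investment rate: n + δ = 0.02 + 0.032 = 0.052.
Maximizing c = f(k) − (n+δ)·k gives f'(k) = n+δ, i.e. 0.48·k^(0.48−1) = 0.052, so k_gold = (0.48/0.052)^(1/0.52) ≈ 71.8169.

k_gold ≈ 71.817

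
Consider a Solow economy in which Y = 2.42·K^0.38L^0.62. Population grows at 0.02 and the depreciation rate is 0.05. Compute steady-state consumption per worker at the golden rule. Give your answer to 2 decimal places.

c_gold ≈ 7.27

The effective depreciation rate is n + δ = 0.02 + 0.05 = 0.07.
Golden rule sets MPK = n+δ: 0.38·2.42·k^(0.38−1) = 0.07, so k_gold = (0.38·2.42/0.07)^(1/0.62) ≈ 63.6845.
y_gold = 2.42·63.6845^0.38 ≈ 11.7314.
c_gold = y_gold − (n+δ)·k_gold = 11.7314 − 0.07·63.6845 ≈ 7.2734.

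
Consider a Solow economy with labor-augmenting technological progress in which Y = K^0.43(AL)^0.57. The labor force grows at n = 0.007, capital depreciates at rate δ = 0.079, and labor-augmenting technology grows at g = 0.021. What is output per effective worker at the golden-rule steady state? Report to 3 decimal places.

The effective depreciation rate is n + g + δ = 0.007 + 0.021 + 0.079 = 0.107.
Setting f'(k) = n+g+δ gives 0.43·k^(0.43−1) = 0.107, hence k_gold = (0.43/0.107)^(1/0.57) ≈ 11.4762.
Output: y_gold = k_gold^0.43 = 11.4762^0.43 ≈ 2.8557.

y_gold ≈ 2.856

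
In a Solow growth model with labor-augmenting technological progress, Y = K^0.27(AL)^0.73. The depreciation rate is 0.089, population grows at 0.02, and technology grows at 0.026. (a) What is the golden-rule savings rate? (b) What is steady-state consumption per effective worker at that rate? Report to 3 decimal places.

Break-even investment rate: n + g + δ = 0.02 + 0.026 + 0.089 = 0.135.
For Cobb-Douglas, s_gold equals capital's share: s_gold = 0.27.
At the golden rule the marginal product of capital equals n+g+δ: 0.27·k^(0.27−1) = 0.135. Solving, k_gold = (0.27/0.135)^(1/0.73) ≈ 2.5845.
y_gold = 2.5845^0.27 ≈ 1.2922; c_gold = (1−0.27)·y_gold ≈ 0.9433.

(a) s_gold = 0.270; (b) c_gold ≈ 0.943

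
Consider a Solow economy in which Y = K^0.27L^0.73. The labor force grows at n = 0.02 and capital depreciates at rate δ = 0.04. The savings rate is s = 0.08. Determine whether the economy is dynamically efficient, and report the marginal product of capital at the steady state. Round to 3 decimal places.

The effective depreciation rate is n + δ = 0.02 + 0.04 = 0.06.
Steady-state k*: s·k^0.27 = 0.06·k gives k* = (0.08/0.06)^(1/0.73) ≈ 1.4830.
MPK = 0.27·1.4830^(-0.73) ≈ 0.2025.
MPK > n+δ = 0.06, so the economy is dynamically efficient (under-saving).

dynamically efficient; MPK ≈ 0.203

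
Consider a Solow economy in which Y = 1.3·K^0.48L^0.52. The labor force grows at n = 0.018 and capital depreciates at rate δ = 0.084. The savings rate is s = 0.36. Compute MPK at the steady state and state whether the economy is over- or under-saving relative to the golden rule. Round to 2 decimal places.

Capital per worker breaks even when investment replaces (n + δ)·k; here n + δ = 0.102.
Steady-state k*: s·A·k^0.48 = 0.102·k gives k* = (0.36·1.3/0.102)^(1/0.52) ≈ 18.7239.
MPK = 0.48·1.3·18.7239^(-0.52) ≈ 0.1360.
MPK > n+δ = 0.102, so the economy is dynamically efficient (under-saving).

under-saving; MPK ≈ 0.14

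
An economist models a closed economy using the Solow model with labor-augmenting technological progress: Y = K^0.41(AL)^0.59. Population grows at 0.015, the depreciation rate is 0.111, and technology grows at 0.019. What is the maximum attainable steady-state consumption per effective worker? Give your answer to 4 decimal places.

Break-even investment rate: n + g + δ = 0.015 + 0.019 + 0.111 = 0.145.
Maximizing c = f(k) − (n+g+δ)·k gives f'(k) = n+g+δ, i.e. 0.41·k^(0.41−1) = 0.145, so k_gold = (0.41/0.145)^(1/0.59) ≈ 5.8225.
y_gold = 5.8225^0.41 ≈ 2.0592.
c_gold = y_gold − (n+g+δ)·k_gold = 2.0592 − 0.145·5.8225 ≈ 1.2149.

c_gold ≈ 1.2149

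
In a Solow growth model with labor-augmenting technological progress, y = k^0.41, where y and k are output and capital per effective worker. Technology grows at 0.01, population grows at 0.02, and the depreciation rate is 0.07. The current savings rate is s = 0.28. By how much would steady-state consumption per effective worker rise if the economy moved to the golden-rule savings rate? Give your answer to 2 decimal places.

Break-even investment rate: n + g + δ = 0.02 + 0.01 + 0.07 = 0.1.
Current steady state (s = 0.28): k* = (0.28/0.1)^(1/0.59) ≈ 5.7266, y* = 5.7266^0.41 ≈ 2.0452, c* = (1−0.28)·2.0452 ≈ 1.4725.
Setting f'(k) = n+g+δ gives 0.41·k^(0.41−1) = 0.1, hence k_gold = (0.41/0.1)^(1/0.59) ≈ 10.9299.
y_gold = 10.9299^0.41 ≈ 2.6658, c_gold = y_gold − 0.1·k_gold ≈ 1.5728.
Gain: Δc = 1.5728 − 1.4725 ≈ 0.1003.

Δc ≈ 0.10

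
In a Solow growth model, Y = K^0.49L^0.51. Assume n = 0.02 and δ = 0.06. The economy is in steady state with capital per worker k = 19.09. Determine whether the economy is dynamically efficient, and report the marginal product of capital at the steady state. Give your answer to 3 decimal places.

dynamically efficient; MPK ≈ 0.109

n + δ = 0.02 + 0.06 = 0.08.
MPK = 0.49·k^(0.49−1) = 0.49·19.09^(-0.51) ≈ 0.1089.
MPK > 0.08, so the economy is dynamically efficient (under-saving).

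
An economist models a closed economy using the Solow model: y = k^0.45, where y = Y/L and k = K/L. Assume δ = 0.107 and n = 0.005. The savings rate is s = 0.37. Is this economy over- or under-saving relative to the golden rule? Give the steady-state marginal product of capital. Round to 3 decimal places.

under-saving; MPK ≈ 0.136

Break-even investment rate: n + δ = 0.005 + 0.107 = 0.112.
Steady-state k*: s·k^0.45 = 0.112·k gives k* = (0.37/0.112)^(1/0.55) ≈ 8.7823.
MPK = 0.45·8.7823^(-0.55) ≈ 0.1362.
MPK > n+δ = 0.112, so the economy is dynamically efficient (under-saving).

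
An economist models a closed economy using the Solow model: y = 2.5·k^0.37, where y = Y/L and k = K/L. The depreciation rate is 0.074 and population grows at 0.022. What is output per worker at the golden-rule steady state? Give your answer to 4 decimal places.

y_gold ≈ 9.4573

Break-even investment rate: n + δ = 0.022 + 0.074 = 0.096.
Setting f'(k) = n+δ gives 0.37·2.5·k^(0.37−1) = 0.096, hence k_gold = (0.37·2.5/0.096)^(1/0.63) ≈ 36.4501.
Output: y_gold = 2.5·k_gold^0.37 = 2.5·36.4501^0.37 ≈ 9.4573.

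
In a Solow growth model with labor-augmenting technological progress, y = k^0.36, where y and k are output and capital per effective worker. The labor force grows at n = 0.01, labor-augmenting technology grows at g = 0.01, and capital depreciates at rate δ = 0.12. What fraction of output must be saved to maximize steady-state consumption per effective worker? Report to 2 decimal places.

s_gold = 0.36

n + g + δ = 0.01 + 0.01 + 0.12 = 0.14.
At the golden rule MPK = n+g+δ, and in any Cobb-Douglas steady state s = (n+g+δ)·k/y = MPK·k/y = capital's share 0.36.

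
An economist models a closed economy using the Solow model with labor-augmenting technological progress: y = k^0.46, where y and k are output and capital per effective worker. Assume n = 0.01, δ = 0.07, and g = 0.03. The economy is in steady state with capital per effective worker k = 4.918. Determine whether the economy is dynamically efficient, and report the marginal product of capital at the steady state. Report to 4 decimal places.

dynamically efficient; MPK ≈ 0.1946

n + g + δ = 0.01 + 0.03 + 0.07 = 0.11.
MPK = 0.46·k^(0.46−1) = 0.46·4.918^(-0.54) ≈ 0.1946.
MPK > 0.11, so the economy is dynamically efficient (under-saving).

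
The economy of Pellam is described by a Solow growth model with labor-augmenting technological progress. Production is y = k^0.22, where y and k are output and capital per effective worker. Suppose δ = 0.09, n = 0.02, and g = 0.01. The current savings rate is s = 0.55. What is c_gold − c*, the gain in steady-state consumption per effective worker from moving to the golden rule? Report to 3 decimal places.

The effective depreciation rate is n + g + δ = 0.02 + 0.01 + 0.09 = 0.12.
Current steady state (s = 0.55): k* = (0.55/0.12)^(1/0.78) ≈ 7.0416, y* = 7.0416^0.22 ≈ 1.5363, c* = (1−0.55)·1.5363 ≈ 0.6914.
At the golden rule the marginal product of capital equals n+g+δ: 0.22·k^(0.22−1) = 0.12. Solving, k_gold = (0.22/0.12)^(1/0.78) ≈ 2.1751.
y_gold = 2.1751^0.22 ≈ 1.1864, c_gold = y_gold − 0.12·k_gold ≈ 0.9254.
Gain: Δc = 0.9254 − 0.6914 ≈ 0.2341.

Δc ≈ 0.234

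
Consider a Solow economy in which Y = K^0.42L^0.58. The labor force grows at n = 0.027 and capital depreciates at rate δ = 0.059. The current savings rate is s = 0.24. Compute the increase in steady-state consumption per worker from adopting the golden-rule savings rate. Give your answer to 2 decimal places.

The effective depreciation rate is n + δ = 0.027 + 0.059 = 0.086.
Current steady state (s = 0.24): k* = (0.24/0.086)^(1/0.58) ≈ 5.8677, y* = 5.8677^0.42 ≈ 2.1026, c* = (1−0.24)·2.1026 ≈ 1.5980.
Golden rule sets MPK = n+δ: 0.42·k^(0.42−1) = 0.086, so k_gold = (0.42/0.086)^(1/0.58) ≈ 15.3993.
y_gold = 15.3993^0.42 ≈ 3.1532, c_gold = y_gold − 0.086·k_gold ≈ 1.8289.
Gain: Δc = 1.8289 − 1.5980 ≈ 0.2309.

Δc ≈ 0.23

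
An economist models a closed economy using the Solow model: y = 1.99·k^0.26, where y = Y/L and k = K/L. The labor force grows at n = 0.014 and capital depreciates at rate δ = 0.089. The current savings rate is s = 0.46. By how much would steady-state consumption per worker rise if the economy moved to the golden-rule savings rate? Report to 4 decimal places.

Δc ≈ 0.2812

n + δ = 0.014 + 0.089 = 0.103.
Current steady state (s = 0.46): k* = (0.46·1.99/0.103)^(1/0.74) ≈ 19.1481, y* = 1.99·19.1481^0.26 ≈ 4.2875, c* = (1−0.46)·4.2875 ≈ 2.3153.
Maximizing c = f(k) − (n+δ)·k gives f'(k) = n+δ, i.e. 0.26·1.99·k^(0.26−1) = 0.103, so k_gold = (0.26·1.99/0.103)^(1/0.74) ≈ 8.8569.
y_gold = 1.99·8.8569^0.26 ≈ 3.5087, c_gold = y_gold − 0.103·k_gold ≈ 2.5964.
Gain: Δc = 2.5964 − 2.3153 ≈ 0.2812.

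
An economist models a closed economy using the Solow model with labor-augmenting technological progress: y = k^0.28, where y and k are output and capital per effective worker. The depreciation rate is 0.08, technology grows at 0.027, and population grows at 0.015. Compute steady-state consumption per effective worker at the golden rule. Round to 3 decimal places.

Capital per effective worker breaks even when investment replaces (n + g + δ)·k; here n + g + δ = 0.122.
Setting f'(k) = n+g+δ gives 0.28·k^(0.28−1) = 0.122, hence k_gold = (0.28/0.122)^(1/0.72) ≈ 3.1704.
y_gold = 3.1704^0.28 ≈ 1.3814.
c_gold = y_gold − (n+g+δ)·k_gold = 1.3814 − 0.122·3.1704 ≈ 0.9946.

c_gold ≈ 0.995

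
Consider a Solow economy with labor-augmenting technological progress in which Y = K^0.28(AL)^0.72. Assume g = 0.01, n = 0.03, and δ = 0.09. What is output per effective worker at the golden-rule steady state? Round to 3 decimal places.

The effective depreciation rate is n + g + δ = 0.03 + 0.01 + 0.09 = 0.13.
Setting f'(k) = n+g+δ gives 0.28·k^(0.28−1) = 0.13, hence k_gold = (0.28/0.13)^(1/0.72) ≈ 2.9027.
Output: y_gold = k_gold^0.28 = 2.9027^0.28 ≈ 1.3477.

y_gold ≈ 1.348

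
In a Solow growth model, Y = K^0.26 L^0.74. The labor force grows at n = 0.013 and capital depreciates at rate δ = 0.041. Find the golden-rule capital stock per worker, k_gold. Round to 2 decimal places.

n + δ = 0.013 + 0.041 = 0.054.
Golden rule sets MPK = n+δ: 0.26·k^(0.26−1) = 0.054, so k_gold = (0.26/0.054)^(1/0.74) ≈ 8.3638.

k_gold ≈ 8.36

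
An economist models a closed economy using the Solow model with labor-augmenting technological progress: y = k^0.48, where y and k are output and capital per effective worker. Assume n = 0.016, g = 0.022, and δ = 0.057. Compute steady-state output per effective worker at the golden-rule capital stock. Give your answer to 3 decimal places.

The effective depreciation rate is n + g + δ = 0.016 + 0.022 + 0.057 = 0.095.
Golden rule sets MPK = n+g+δ: 0.48·k^(0.48−1) = 0.095, so k_gold = (0.48/0.095)^(1/0.52) ≈ 22.5382.
Output: y_gold = k_gold^0.48 = 22.5382^0.48 ≈ 4.4607.

y_gold ≈ 4.461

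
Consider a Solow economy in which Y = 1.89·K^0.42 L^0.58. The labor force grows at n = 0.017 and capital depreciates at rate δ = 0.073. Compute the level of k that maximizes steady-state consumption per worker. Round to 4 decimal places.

k_gold ≈ 42.6696

Break-even investment rate: n + δ = 0.017 + 0.073 = 0.09.
At the golden rule the marginal product of capital equals n+δ: 0.42·1.89·k^(0.42−1) = 0.09. Solving, k_gold = (0.42·1.89/0.09)^(1/0.58) ≈ 42.6696.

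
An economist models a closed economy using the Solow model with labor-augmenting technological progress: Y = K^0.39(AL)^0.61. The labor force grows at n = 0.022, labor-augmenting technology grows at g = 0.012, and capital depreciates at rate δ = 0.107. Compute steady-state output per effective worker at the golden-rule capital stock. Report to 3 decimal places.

y_gold ≈ 1.916

Capital per effective worker breaks even when investment replaces (n + g + δ)·k; here n + g + δ = 0.141.
Setting f'(k) = n+g+δ gives 0.39·k^(0.39−1) = 0.141, hence k_gold = (0.39/0.141)^(1/0.61) ≈ 5.3007.
Output: y_gold = k_gold^0.39 = 5.3007^0.39 ≈ 1.9164.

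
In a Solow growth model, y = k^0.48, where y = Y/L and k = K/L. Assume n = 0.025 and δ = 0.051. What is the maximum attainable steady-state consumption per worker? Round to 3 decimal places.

Capital per worker breaks even when investment replaces (n + δ)·k; here n + δ = 0.076.
Maximizing c = f(k) − (n+δ)·k gives f'(k) = n+δ, i.e. 0.48·k^(0.48−1) = 0.076, so k_gold = (0.48/0.076)^(1/0.52) ≈ 34.6166.
y_gold = 34.6166^0.48 ≈ 5.4810.
c_gold = y_gold − (n+δ)·k_gold = 5.4810 − 0.076·34.6166 ≈ 2.8501.

c_gold ≈ 2.850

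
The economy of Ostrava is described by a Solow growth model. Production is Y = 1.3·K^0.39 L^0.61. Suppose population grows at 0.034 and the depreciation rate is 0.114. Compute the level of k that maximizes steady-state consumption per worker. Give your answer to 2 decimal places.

n + δ = 0.034 + 0.114 = 0.148.
Maximizing c = f(k) − (n+δ)·k gives f'(k) = n+δ, i.e. 0.39·1.3·k^(0.39−1) = 0.148, so k_gold = (0.39·1.3/0.148)^(1/0.61) ≈ 7.5272.

k_gold ≈ 7.53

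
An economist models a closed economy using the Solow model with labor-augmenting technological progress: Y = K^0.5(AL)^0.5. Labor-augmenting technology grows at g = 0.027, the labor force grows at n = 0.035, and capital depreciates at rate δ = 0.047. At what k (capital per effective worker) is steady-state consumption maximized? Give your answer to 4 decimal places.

k_gold ≈ 21.0420

n + g + δ = 0.035 + 0.027 + 0.047 = 0.109.
At the golden rule the marginal product of capital equals n+g+δ: 0.5·k^(0.5−1) = 0.109. Solving, k_gold = (0.5/0.109)^(1/0.5) ≈ 21.0420.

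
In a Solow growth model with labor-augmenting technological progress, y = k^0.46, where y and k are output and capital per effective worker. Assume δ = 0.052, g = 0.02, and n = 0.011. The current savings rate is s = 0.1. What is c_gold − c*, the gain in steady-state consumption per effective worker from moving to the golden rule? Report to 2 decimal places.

Capital per effective worker breaks even when investment replaces (n + g + δ)·k; here n + g + δ = 0.083.
Current steady state (s = 0.1): k* = (0.1/0.083)^(1/0.54) ≈ 1.4121, y* = 1.4121^0.46 ≈ 1.1720, c* = (1−0.1)·1.1720 ≈ 1.0548.
At the golden rule the marginal product of capital equals n+g+δ: 0.46·k^(0.46−1) = 0.083. Solving, k_gold = (0.46/0.083)^(1/0.54) ≈ 23.8333.
y_gold = 23.8333^0.46 ≈ 4.3004, c_gold = y_gold − 0.083·k_gold ≈ 2.3222.
Gain: Δc = 2.3222 − 1.0548 ≈ 1.2674.

Δc ≈ 1.27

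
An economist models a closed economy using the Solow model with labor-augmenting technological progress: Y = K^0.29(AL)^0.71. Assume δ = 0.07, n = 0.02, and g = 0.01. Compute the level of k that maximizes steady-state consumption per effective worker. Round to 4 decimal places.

n + g + δ = 0.02 + 0.01 + 0.07 = 0.1.
Golden rule sets MPK = n+g+δ: 0.29·k^(0.29−1) = 0.1, so k_gold = (0.29/0.1)^(1/0.71) ≈ 4.4799.

k_gold ≈ 4.4799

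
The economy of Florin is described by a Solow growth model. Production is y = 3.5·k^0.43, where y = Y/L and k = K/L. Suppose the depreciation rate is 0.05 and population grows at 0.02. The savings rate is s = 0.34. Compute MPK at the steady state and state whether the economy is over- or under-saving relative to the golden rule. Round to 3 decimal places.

under-saving; MPK ≈ 0.089

Capital per worker breaks even when investment replaces (n + δ)·k; here n + δ = 0.07.
Steady-state k*: s·A·k^0.43 = 0.07·k gives k* = (0.34·3.5/0.07)^(1/0.57) ≈ 144.1061.
MPK = 0.43·3.5·144.1061^(-0.57) ≈ 0.0885.
MPK > n+δ = 0.07, so the economy is dynamically efficient (under-saving).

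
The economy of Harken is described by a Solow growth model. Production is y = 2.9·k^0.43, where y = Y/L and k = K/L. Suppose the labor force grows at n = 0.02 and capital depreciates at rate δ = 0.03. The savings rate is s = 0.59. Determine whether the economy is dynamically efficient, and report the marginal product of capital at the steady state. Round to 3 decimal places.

Capital per worker breaks even when investment replaces (n + δ)·k; here n + δ = 0.05.
Steady-state k*: s·A·k^0.43 = 0.05·k gives k* = (0.59·2.9/0.05)^(1/0.57) ≈ 491.7216.
MPK = 0.43·2.9·491.7216^(-0.57) ≈ 0.0364.
MPK < n+δ = 0.05, so the economy is dynamically inefficient (over-saving).

dynamically inefficient; MPK ≈ 0.036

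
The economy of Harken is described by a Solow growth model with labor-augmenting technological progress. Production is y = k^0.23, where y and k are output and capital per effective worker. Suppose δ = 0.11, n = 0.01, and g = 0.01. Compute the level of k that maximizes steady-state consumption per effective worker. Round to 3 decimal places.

k_gold ≈ 2.098

Capital per effective worker breaks even when investment replaces (n + g + δ)·k; here n + g + δ = 0.13.
Golden rule sets MPK = n+g+δ: 0.23·k^(0.23−1) = 0.13, so k_gold = (0.23/0.13)^(1/0.77) ≈ 2.0980.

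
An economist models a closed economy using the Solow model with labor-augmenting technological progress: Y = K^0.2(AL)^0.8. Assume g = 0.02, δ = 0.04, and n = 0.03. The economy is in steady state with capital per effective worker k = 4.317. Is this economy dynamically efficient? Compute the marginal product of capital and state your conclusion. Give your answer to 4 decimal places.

Break-even investment rate: n + g + δ = 0.03 + 0.02 + 0.04 = 0.09.
MPK = 0.2·k^(0.2−1) = 0.2·4.317^(-0.8) ≈ 0.0621.
MPK < 0.09, so the economy is dynamically inefficient (over-saving).

dynamically inefficient; MPK ≈ 0.0621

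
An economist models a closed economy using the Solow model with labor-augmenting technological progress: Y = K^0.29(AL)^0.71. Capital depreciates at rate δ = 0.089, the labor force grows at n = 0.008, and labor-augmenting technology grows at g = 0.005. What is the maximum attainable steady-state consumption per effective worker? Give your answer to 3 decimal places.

Capital per effective worker breaks even when investment replaces (n + g + δ)·k; here n + g + δ = 0.102.
Golden rule sets MPK = n+g+δ: 0.29·k^(0.29−1) = 0.102, so k_gold = (0.29/0.102)^(1/0.71) ≈ 4.3566.
y_gold = 4.3566^0.29 ≈ 1.5323.
c_gold = y_gold − (n+g+δ)·k_gold = 1.5323 − 0.102·4.3566 ≈ 1.0880.

c_gold ≈ 1.088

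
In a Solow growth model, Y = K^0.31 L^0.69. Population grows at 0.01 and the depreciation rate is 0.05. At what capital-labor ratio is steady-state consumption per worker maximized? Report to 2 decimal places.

k_gold ≈ 10.81

Capital per worker breaks even when investment replaces (n + δ)·k; here n + δ = 0.06.
At the golden rule the marginal product of capital equals n+δ: 0.31·k^(0.31−1) = 0.06. Solving, k_gold = (0.31/0.06)^(1/0.69) ≈ 10.8053.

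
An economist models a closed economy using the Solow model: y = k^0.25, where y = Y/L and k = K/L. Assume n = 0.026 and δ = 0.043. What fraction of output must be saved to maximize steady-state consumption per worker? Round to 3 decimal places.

n + δ = 0.026 + 0.043 = 0.069.
At the golden rule MPK = n+δ, and in any Cobb-Douglas steady state s = (n+δ)·k/y = MPK·k/y = capital's share 0.25.

s_gold = 0.250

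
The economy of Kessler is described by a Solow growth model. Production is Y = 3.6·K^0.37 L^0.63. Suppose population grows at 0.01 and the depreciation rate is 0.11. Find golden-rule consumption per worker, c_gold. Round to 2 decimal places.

c_gold ≈ 9.32

Capital per worker breaks even when investment replaces (n + δ)·k; here n + δ = 0.12.
Maximizing c = f(k) − (n+δ)·k gives f'(k) = n+δ, i.e. 0.37·3.6·k^(0.37−1) = 0.12, so k_gold = (0.37·3.6/0.12)^(1/0.63) ≈ 45.6292.
y_gold = 3.6·45.6292^0.37 ≈ 14.7987.
c_gold = y_gold − (n+δ)·k_gold = 14.7987 − 0.12·45.6292 ≈ 9.3232.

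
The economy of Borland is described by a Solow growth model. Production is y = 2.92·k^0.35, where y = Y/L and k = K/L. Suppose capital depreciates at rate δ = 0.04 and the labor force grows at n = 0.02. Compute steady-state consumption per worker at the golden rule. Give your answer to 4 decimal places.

c_gold ≈ 8.7358

n + δ = 0.02 + 0.04 = 0.06.
Setting f'(k) = n+δ gives 0.35·2.92·k^(0.35−1) = 0.06, hence k_gold = (0.35·2.92/0.06)^(1/0.65) ≈ 78.3984.
y_gold = 2.92·78.3984^0.35 ≈ 13.4397.
c_gold = y_gold − (n+δ)·k_gold = 13.4397 − 0.06·78.3984 ≈ 8.7358.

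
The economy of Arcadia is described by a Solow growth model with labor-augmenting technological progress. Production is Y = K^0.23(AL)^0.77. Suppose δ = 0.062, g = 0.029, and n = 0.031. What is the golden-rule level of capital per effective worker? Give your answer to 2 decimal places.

k_gold ≈ 2.28

Break-even investment rate: n + g + δ = 0.031 + 0.029 + 0.062 = 0.122.
Maximizing c = f(k) − (n+g+δ)·k gives f'(k) = n+g+δ, i.e. 0.23·k^(0.23−1) = 0.122, so k_gold = (0.23/0.122)^(1/0.77) ≈ 2.2784.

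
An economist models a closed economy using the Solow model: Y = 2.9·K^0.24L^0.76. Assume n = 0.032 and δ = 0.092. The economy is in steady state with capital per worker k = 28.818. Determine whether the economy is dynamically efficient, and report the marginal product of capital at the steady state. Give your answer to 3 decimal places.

Break-even investment rate: n + δ = 0.032 + 0.092 = 0.124.
MPK = 0.24·2.9·k^(0.24−1) = 0.24·2.9·28.818^(-0.76) ≈ 0.0541.
MPK < 0.124, so the economy is dynamically inefficient (over-saving).

dynamically inefficient; MPK ≈ 0.054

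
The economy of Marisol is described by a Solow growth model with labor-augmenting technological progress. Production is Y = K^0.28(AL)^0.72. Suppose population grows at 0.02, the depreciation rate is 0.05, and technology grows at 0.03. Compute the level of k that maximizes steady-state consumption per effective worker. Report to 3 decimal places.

k_gold ≈ 4.179

n + g + δ = 0.02 + 0.03 + 0.05 = 0.1.
Golden rule sets MPK = n+g+δ: 0.28·k^(0.28−1) = 0.1, so k_gold = (0.28/0.1)^(1/0.72) ≈ 4.1788.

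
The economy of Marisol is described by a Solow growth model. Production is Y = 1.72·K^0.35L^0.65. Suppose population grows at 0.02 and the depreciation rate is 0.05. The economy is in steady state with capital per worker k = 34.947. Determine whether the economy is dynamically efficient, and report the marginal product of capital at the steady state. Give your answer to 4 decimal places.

Break-even investment rate: n + δ = 0.02 + 0.05 = 0.07.
MPK = 0.35·1.72·k^(0.35−1) = 0.35·1.72·34.947^(-0.65) ≈ 0.0598.
MPK < 0.07, so the economy is dynamically inefficient (over-saving).

dynamically inefficient; MPK ≈ 0.0598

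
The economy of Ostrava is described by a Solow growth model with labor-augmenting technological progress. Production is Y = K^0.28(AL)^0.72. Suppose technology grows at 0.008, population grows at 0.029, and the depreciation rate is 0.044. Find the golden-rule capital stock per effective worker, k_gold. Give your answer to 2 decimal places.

k_gold ≈ 5.60

Capital per effective worker breaks even when investment replaces (n + g + δ)·k; here n + g + δ = 0.081.
Golden rule sets MPK = n+g+δ: 0.28·k^(0.28−1) = 0.081, so k_gold = (0.28/0.081)^(1/0.72) ≈ 5.5996.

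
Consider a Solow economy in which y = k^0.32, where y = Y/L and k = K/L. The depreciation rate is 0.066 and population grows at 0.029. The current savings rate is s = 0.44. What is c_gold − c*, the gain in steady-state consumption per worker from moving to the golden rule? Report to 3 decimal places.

Capital per worker breaks even when investment replaces (n + δ)·k; here n + δ = 0.095.
Current steady state (s = 0.44): k* = (0.44/0.095)^(1/0.68) ≈ 9.5283, y* = 9.5283^0.32 ≈ 2.0572, c* = (1−0.44)·2.0572 ≈ 1.1521.
Setting f'(k) = n+δ gives 0.32·k^(0.32−1) = 0.095, hence k_gold = (0.32/0.095)^(1/0.68) ≈ 5.9652.
y_gold = 5.9652^0.32 ≈ 1.7709, c_gold = y_gold − 0.095·k_gold ≈ 1.2042.
Gain: Δc = 1.2042 − 1.1521 ≈ 0.0522.

Δc ≈ 0.052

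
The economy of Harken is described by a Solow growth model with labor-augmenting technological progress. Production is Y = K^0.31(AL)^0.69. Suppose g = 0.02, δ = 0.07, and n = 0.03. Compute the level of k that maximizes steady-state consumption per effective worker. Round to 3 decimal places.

Break-even investment rate: n + g + δ = 0.03 + 0.02 + 0.07 = 0.12.
Setting f'(k) = n+g+δ gives 0.31·k^(0.31−1) = 0.12, hence k_gold = (0.31/0.12)^(1/0.69) ≈ 3.9570.

k_gold ≈ 3.957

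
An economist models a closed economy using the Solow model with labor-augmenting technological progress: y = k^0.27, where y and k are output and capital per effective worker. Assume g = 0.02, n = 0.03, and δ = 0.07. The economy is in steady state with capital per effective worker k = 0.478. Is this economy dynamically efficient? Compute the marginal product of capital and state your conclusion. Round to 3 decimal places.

dynamically efficient; MPK ≈ 0.463

Capital per effective worker breaks even when investment replaces (n + g + δ)·k; here n + g + δ = 0.12.
MPK = 0.27·k^(0.27−1) = 0.27·0.478^(-0.73) ≈ 0.4628.
MPK > 0.12, so the economy is dynamically efficient (under-saving).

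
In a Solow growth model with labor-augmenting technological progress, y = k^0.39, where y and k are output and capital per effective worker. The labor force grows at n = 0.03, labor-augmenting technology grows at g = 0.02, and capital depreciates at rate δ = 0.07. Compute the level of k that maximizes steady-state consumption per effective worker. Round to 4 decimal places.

Break-even investment rate: n + g + δ = 0.03 + 0.02 + 0.07 = 0.12.
Golden rule sets MPK = n+g+δ: 0.39·k^(0.39−1) = 0.12, so k_gold = (0.39/0.12)^(1/0.61) ≈ 6.9048.

k_gold ≈ 6.9048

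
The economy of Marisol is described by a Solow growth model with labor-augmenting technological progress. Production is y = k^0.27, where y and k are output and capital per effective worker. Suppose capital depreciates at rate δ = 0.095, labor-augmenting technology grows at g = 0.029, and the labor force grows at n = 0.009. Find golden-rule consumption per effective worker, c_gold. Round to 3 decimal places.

c_gold ≈ 0.949

Capital per effective worker breaks even when investment replaces (n + g + δ)·k; here n + g + δ = 0.133.
At the golden rule the marginal product of capital equals n+g+δ: 0.27·k^(0.27−1) = 0.133. Solving, k_gold = (0.27/0.133)^(1/0.73) ≈ 2.6378.
y_gold = 2.6378^0.27 ≈ 1.2994.
c_gold = y_gold − (n+g+δ)·k_gold = 1.2994 − 0.133·2.6378 ≈ 0.9485.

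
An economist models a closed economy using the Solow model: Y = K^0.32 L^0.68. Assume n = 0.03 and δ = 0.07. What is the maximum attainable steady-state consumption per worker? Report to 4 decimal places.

Capital per worker breaks even when investment replaces (n + δ)·k; here n + δ = 0.1.
Setting f'(k) = n+δ gives 0.32·k^(0.32−1) = 0.1, hence k_gold = (0.32/0.1)^(1/0.68) ≈ 5.5318.
y_gold = 5.5318^0.32 ≈ 1.7287.
c_gold = y_gold − (n+δ)·k_gold = 1.7287 − 0.1·5.5318 ≈ 1.1755.

c_gold ≈ 1.1755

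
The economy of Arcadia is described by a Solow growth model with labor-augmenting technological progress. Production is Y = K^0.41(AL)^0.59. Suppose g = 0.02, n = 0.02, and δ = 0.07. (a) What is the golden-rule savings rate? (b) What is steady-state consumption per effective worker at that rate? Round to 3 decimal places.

(a) s_gold = 0.410; (b) c_gold ≈ 1.472

The effective depreciation rate is n + g + δ = 0.02 + 0.02 + 0.07 = 0.11.
For Cobb-Douglas, s_gold equals capital's share: s_gold = 0.41.
Setting f'(k) = n+g+δ gives 0.41·k^(0.41−1) = 0.11, hence k_gold = (0.41/0.11)^(1/0.59) ≈ 9.2995.
y_gold = 9.2995^0.41 ≈ 2.4950; c_gold = (1−0.41)·y_gold ≈ 1.4720.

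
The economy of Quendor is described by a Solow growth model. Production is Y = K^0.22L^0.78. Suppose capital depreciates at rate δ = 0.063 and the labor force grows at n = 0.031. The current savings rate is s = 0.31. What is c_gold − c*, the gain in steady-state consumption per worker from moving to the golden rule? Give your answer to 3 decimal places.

Δc ≈ 0.025

Capital per worker breaks even when investment replaces (n + δ)·k; here n + δ = 0.094.
Current steady state (s = 0.31): k* = (0.31/0.094)^(1/0.78) ≈ 4.6175, y* = 4.6175^0.22 ≈ 1.4001, c* = (1−0.31)·1.4001 ≈ 0.9661.
Golden rule sets MPK = n+δ: 0.22·k^(0.22−1) = 0.094, so k_gold = (0.22/0.094)^(1/0.78) ≈ 2.9748.
y_gold = 2.9748^0.22 ≈ 1.2710, c_gold = y_gold − 0.094·k_gold ≈ 0.9914.
Gain: Δc = 0.9914 − 0.9661 ≈ 0.0253.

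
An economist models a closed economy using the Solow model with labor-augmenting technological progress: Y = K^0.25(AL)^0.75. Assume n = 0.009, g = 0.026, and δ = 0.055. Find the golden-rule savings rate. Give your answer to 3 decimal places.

n + g + δ = 0.009 + 0.026 + 0.055 = 0.09.
At the golden rule MPK = n+g+δ, and in any Cobb-Douglas steady state s = (n+g+δ)·k/y = MPK·k/y = capital's share 0.25.

s_gold = 0.250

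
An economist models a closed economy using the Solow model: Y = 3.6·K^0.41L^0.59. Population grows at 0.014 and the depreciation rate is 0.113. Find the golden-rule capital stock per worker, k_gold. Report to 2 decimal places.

k_gold ≈ 63.91

The effective depreciation rate is n + δ = 0.014 + 0.113 = 0.127.
At the golden rule the marginal product of capital equals n+δ: 0.41·3.6·k^(0.41−1) = 0.127. Solving, k_gold = (0.41·3.6/0.127)^(1/0.59) ≈ 63.9093.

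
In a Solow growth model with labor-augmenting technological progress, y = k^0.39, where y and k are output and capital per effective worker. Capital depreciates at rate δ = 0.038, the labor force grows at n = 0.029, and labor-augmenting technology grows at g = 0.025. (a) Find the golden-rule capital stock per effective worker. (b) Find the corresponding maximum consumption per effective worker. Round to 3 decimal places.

The effective depreciation rate is n + g + δ = 0.029 + 0.025 + 0.038 = 0.092.
Golden rule sets MPK = n+g+δ: 0.39·k^(0.39−1) = 0.092, so k_gold = (0.39/0.092)^(1/0.61) ≈ 10.6739.
y_gold = 10.6739^0.39 ≈ 2.5179; c_gold = y_gold − 0.092·k_gold ≈ 1.5359.

(a) k_gold ≈ 10.674; (b) c_gold ≈ 1.536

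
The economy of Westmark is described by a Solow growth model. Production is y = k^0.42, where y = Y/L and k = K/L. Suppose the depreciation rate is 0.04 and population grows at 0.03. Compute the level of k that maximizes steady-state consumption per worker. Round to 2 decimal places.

k_gold ≈ 21.96

The effective depreciation rate is n + δ = 0.03 + 0.04 = 0.07.
At the golden rule the marginal product of capital equals n+δ: 0.42·k^(0.42−1) = 0.07. Solving, k_gold = (0.42/0.07)^(1/0.58) ≈ 21.9604.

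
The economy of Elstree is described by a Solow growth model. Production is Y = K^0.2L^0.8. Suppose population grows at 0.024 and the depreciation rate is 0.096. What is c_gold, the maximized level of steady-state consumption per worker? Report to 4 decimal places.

c_gold ≈ 0.9090

Break-even investment rate: n + δ = 0.024 + 0.096 = 0.12.
Setting f'(k) = n+δ gives 0.2·k^(0.2−1) = 0.12, hence k_gold = (0.2/0.12)^(1/0.8) ≈ 1.8937.
y_gold = 1.8937^0.2 ≈ 1.1362.
c_gold = y_gold − (n+δ)·k_gold = 1.1362 − 0.12·1.8937 ≈ 0.9090.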